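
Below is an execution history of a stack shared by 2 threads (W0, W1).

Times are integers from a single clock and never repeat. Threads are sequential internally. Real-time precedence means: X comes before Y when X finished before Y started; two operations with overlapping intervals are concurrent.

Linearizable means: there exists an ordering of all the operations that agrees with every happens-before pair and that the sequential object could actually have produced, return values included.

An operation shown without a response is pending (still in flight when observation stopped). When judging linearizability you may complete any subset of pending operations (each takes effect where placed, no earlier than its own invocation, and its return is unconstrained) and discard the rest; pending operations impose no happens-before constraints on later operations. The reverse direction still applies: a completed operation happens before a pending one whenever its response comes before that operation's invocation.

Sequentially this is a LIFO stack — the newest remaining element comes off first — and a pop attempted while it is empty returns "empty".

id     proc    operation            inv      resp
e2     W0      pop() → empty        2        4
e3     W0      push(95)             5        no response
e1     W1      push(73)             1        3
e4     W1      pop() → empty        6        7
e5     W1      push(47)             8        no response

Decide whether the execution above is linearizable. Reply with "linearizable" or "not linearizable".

events 1..6 are fine; event 7 — the response of e4 at time 7 — makes the prefix non-linearizable
checked exhaustively: 2 real-time-consistent orders of 3 completed operations, zero legal stack replays
no completion choice of the 1 pending operation (e3) rescues it — every subset was tried
take e1, e2, e4 (pending dropped): step 2 already fails, because e2 pop() → empty cannot occur there
take e2, e1, e4 (pending dropped): step 3 already fails, because e4 pop() → empty cannot occur there

not linearizable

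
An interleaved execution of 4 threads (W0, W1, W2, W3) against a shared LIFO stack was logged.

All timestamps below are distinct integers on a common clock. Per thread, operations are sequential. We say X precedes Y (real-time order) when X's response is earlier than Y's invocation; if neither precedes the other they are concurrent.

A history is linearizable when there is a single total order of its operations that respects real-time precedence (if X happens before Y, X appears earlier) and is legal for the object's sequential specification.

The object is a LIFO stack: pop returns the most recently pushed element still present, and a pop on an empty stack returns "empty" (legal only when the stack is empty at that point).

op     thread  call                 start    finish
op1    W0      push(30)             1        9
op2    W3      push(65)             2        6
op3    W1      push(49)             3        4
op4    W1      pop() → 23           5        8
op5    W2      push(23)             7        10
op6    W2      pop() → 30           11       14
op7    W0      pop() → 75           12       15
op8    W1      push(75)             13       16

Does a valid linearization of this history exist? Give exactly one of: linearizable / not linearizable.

linearizable

witness order: op2, op3, op1, op5, op4, op6, op8, op7
after step 1 (op2 push(65)): stack <65>
after step 2 (op3 push(49)): stack <65,49>
after step 3 (op1 push(30)): stack <65,49,30>
after step 4 (op5 push(23)): stack <65,49,30,23>
after step 5 (op4 pop() → 23): stack <65,49,30>
after step 6 (op6 pop() → 30): stack <65,49>
after step 7 (op8 push(75)): stack <65,49,75>
after step 8 (op7 pop() → 75): stack <65,49>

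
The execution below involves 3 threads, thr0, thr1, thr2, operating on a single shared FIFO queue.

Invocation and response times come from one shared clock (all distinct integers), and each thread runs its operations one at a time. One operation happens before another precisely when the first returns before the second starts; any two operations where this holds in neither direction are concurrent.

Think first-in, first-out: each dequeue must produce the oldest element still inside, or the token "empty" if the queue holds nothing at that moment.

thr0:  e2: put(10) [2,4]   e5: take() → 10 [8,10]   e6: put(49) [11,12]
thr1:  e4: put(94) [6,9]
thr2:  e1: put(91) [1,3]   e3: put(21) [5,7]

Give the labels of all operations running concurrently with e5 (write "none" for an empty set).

e4

e5 spans [8,10]: anything still running between times 8 and 10 counts as concurrent
e1 [1,3]: before
e2 [2,4]: before
e3 [5,7]: before
e4 [6,9]: concurrent
e6 [11,12]: after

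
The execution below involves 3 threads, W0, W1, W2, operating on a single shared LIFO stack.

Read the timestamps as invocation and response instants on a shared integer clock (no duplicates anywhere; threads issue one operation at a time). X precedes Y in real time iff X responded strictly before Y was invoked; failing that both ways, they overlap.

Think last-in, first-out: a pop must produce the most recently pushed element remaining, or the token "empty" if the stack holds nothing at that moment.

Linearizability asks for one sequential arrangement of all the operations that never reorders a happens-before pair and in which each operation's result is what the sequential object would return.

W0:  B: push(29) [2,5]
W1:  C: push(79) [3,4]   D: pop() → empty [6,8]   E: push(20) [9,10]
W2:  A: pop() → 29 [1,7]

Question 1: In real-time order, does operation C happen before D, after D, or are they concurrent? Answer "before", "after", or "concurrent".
Answer: before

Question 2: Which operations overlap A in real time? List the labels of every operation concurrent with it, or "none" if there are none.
Answer: B, C, D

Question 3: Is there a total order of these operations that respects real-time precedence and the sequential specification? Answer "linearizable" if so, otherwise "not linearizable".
the violation lands at event 8, D's response at time 8: events 1..7 linearize, events 1..8 do not
every one of the 8 real-time-consistent orders over 4 completed LIFO stack ops fails the sequential spec
e.g. A, B, C, D: illegal at step 1, since A pop() → 29 cannot apply there
e.g. A, C, B, D: illegal at step 1, since A pop() → 29 cannot apply there

not linearizable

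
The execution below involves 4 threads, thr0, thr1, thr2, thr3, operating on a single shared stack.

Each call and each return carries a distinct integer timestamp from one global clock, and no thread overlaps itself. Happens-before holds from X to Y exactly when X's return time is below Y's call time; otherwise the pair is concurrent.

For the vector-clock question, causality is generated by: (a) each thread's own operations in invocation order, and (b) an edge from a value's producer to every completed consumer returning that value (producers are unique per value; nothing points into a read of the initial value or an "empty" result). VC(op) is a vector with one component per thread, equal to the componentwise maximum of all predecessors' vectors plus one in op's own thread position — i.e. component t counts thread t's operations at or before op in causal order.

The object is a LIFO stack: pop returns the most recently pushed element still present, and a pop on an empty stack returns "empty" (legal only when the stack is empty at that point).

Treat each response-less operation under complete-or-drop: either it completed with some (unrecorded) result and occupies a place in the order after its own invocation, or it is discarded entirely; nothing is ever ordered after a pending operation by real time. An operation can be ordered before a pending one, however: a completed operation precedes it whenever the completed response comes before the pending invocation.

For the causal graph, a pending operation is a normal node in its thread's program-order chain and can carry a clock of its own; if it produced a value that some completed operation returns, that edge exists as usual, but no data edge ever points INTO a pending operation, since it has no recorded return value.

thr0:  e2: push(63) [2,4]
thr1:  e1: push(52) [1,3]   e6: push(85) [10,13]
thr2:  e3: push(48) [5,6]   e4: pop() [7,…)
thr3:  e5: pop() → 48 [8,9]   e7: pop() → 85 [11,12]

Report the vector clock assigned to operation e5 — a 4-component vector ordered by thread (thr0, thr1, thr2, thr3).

(0, 0, 1, 1)

no predecessors for e3 (invoked 5): thr2 increments from zero → (0, 0, 1, 0)
no predecessors for e1 (invoked 1): thr1 increments from zero → (0, 1, 0, 0)
no predecessors for e2 (invoked 2): thr0 increments from zero → (1, 0, 0, 0)
from VC(e3)=(0, 0, 1, 0), e5 (invoked 8) maxes components and bumps thr3 → (0, 0, 1, 1)
from VC(e3)=(0, 0, 1, 0), e4 (invoked 7) maxes components and bumps thr2 → (0, 0, 2, 0)
from VC(e1)=(0, 1, 0, 0), e6 (invoked 10) maxes components and bumps thr1 → (0, 2, 0, 0)
from VC(e5)=(0, 0, 1, 1), VC(e6)=(0, 2, 0, 0), e7 (invoked 11) maxes components and bumps thr3 → (0, 2, 1, 2)
target: VC(e5) = (0, 0, 1, 1)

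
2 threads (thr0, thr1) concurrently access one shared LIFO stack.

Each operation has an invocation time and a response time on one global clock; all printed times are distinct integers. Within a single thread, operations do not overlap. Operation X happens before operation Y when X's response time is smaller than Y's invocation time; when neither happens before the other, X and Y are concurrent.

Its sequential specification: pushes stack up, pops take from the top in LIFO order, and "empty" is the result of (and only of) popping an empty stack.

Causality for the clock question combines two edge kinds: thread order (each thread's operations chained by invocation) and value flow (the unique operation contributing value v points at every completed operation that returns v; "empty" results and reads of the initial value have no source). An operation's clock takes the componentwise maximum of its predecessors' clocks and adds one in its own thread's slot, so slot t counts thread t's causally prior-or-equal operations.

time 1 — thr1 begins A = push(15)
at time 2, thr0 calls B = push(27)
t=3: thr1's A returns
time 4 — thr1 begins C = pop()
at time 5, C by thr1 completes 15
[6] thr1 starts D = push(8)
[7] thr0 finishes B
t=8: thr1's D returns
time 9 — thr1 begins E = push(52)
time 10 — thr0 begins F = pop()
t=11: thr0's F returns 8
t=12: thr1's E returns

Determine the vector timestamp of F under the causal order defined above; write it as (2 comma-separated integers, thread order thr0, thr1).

(2, 3)

root op A, invoked 1: fresh clock plus thr1's own tick → (0, 1)
root op B, invoked 2: fresh clock plus thr0's own tick → (1, 0)
VC(C, invoked at 4): max of VC(A)=(0, 1), then +1 on thread thr1 → (0, 2)
VC(D, invoked at 6): max of VC(C)=(0, 2), then +1 on thread thr1 → (0, 3)
VC(E, invoked at 9): max of VC(D)=(0, 3), then +1 on thread thr1 → (0, 4)
VC(F, invoked at 10): max of VC(B)=(1, 0), VC(D)=(0, 3), then +1 on thread thr0 → (2, 3)
target: VC(F) = (2, 3)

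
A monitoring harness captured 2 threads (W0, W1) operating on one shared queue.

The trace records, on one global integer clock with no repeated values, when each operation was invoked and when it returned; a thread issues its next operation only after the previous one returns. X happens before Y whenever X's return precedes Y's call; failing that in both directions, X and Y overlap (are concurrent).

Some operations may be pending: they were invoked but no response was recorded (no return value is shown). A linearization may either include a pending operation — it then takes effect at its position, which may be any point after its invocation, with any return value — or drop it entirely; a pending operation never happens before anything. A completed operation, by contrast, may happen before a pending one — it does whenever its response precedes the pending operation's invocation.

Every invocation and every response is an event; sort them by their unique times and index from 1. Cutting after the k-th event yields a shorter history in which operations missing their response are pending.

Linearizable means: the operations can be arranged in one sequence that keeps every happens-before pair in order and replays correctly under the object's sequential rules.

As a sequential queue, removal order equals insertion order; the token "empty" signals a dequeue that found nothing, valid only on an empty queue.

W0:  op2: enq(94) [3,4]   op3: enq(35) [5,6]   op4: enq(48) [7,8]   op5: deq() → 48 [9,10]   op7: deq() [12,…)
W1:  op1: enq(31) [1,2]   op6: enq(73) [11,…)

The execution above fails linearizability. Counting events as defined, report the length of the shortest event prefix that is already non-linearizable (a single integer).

10

events 1..9 are still linearizable — one witness is op1, op2, op3, op4:
1. op1 enq(31), leaving queue <31>
2. op2 enq(94), leaving queue <31,94>
3. op3 enq(35), leaving queue <31,94,35>
4. op4 enq(48), leaving queue <31,94,35,48>
include event 10 — op5 responding at 10 — and every candidate order breaks
sample order op1, op2, op3, op4, op5 stalls at step 5 — op5 deq() → 48 has no legal effect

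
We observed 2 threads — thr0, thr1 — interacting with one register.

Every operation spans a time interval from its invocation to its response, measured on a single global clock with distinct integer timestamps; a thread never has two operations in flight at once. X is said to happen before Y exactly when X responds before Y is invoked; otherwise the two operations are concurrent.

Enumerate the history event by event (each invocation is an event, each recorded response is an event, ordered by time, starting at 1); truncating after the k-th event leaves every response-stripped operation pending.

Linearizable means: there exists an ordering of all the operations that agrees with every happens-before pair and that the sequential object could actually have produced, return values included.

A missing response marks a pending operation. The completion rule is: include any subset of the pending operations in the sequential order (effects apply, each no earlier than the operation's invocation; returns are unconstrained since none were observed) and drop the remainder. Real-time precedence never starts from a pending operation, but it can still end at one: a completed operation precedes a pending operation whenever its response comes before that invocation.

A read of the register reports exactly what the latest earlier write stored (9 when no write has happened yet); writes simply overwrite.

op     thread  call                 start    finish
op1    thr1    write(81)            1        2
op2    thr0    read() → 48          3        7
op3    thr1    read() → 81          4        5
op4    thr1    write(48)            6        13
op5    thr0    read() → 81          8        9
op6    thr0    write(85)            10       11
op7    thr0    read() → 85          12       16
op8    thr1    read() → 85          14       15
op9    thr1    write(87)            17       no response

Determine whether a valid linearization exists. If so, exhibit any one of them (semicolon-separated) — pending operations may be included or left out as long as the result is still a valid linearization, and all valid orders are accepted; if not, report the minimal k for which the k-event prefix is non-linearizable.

not linearizable — minimal violating prefix: 9 events

events 1..8 are fine; event 9 — the response of op5 at time 9 — makes the prefix non-linearizable
2 orders of the 4 completed register ops respect real time; none is legal
every completion of the 1 pending operation (op4) was checked; none linearizes
e.g. op1, op2, op3, op5 (pending dropped): illegal at step 2, since op2 read() → 48 cannot apply there
e.g. op1, op3, op2, op5 (pending dropped): illegal at step 3, since op2 read() → 48 cannot apply there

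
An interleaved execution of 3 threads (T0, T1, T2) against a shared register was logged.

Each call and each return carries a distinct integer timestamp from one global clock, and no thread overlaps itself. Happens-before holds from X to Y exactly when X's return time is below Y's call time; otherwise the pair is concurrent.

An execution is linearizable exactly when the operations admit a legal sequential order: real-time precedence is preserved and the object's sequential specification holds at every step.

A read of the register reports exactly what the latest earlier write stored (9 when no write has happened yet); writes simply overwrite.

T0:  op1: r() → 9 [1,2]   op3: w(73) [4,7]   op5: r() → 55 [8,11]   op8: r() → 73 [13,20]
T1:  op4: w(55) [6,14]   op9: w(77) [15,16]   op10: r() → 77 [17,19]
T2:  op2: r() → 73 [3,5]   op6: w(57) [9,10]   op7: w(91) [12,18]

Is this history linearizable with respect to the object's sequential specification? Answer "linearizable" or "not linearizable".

not linearizable

the violation lands at event 20, op8's response at time 20: events 1..19 linearize, events 1..20 do not
real-time-consistent orders of the 10 completed operations: 200 — all fail the register replay
sample order op1, op2, op3, op4, op5, op6, op7, op8, op9, op10 stalls at step 2 — op2 r() → 73 has no legal effect
sample order op1, op2, op3, op4, op5, op6, op7, op9, op8, op10 stalls at step 2 — op2 r() → 73 has no legal effect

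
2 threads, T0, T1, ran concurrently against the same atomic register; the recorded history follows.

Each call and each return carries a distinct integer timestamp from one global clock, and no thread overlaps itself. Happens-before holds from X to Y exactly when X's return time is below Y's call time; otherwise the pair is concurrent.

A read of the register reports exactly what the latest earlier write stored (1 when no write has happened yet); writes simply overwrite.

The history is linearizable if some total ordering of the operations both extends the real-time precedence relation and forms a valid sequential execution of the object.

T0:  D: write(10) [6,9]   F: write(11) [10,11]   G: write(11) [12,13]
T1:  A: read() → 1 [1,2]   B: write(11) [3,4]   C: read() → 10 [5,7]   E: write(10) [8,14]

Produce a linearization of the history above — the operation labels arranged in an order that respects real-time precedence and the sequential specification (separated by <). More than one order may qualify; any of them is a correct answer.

1. A read() → 1, leaving value 1
2. B write(11), leaving value 11
3. D write(10), leaving value 10
4. C read() → 10, leaving value 10
5. E write(10), leaving value 10
6. F write(11), leaving value 11
7. G write(11), leaving value 11

A < B < D < C < E < F < G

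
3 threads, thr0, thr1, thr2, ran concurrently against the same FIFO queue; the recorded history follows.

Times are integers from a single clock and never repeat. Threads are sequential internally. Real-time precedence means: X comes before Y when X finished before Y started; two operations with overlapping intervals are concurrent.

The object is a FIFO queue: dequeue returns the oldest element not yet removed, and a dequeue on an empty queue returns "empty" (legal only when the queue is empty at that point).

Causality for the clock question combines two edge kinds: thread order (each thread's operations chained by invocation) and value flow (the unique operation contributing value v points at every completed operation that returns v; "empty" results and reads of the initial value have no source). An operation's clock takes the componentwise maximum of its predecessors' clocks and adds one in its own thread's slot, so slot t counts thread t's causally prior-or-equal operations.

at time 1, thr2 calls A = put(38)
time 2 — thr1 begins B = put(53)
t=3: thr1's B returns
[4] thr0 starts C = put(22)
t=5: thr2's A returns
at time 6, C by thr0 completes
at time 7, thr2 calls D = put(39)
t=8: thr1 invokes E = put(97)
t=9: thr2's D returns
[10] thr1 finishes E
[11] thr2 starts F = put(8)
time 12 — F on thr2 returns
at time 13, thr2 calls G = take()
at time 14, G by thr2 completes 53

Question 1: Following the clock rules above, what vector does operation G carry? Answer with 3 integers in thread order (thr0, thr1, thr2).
no predecessors for A (invoked 1): thr2 increments from zero → (0, 0, 1)
no predecessors for B (invoked 2): thr1 increments from zero → (0, 1, 0)
no predecessors for C (invoked 4): thr0 increments from zero → (1, 0, 0)
D (invocation 7): componentwise max over VC(A)=(0, 0, 1), +1 at thr2, giving (0, 0, 2)
E (invocation 8): componentwise max over VC(B)=(0, 1, 0), +1 at thr1, giving (0, 2, 0)
F (invocation 11): componentwise max over VC(D)=(0, 0, 2), +1 at thr2, giving (0, 0, 3)
G (invocation 13): componentwise max over VC(B)=(0, 1, 0), VC(F)=(0, 0, 3), +1 at thr2, giving (0, 1, 4)
target: VC(G) = (0, 1, 4)

(0, 1, 4)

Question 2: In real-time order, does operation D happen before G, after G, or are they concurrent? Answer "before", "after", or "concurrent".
D spans [7,9], G spans [13,14]
resp(D)=9 < inv(G)=13

before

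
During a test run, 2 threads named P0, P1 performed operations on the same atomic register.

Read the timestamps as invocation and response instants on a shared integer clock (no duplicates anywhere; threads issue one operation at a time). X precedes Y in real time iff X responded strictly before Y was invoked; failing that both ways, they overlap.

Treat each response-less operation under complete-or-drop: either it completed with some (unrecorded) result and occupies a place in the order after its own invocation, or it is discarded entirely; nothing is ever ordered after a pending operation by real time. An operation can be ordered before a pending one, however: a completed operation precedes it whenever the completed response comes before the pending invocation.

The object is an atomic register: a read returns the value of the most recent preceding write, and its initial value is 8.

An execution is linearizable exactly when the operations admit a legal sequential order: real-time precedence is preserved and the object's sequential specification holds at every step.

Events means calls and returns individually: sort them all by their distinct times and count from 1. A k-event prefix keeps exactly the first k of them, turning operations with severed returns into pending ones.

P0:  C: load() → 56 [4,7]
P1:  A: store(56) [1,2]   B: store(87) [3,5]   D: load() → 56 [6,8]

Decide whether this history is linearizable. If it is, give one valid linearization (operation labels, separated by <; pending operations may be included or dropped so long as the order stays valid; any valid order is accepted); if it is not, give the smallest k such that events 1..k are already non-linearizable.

cut after 7 events: linearizable; cut after 8 events (D responds, time 8): not linearizable
checked exhaustively: 3 real-time-consistent orders of 4 completed operations, zero legal atomic register replays
e.g. A, B, C, D: illegal at step 3, since C load() → 56 cannot apply there
e.g. A, B, D, C: illegal at step 3, since D load() → 56 cannot apply there

not linearizable — minimal violating prefix: 8 events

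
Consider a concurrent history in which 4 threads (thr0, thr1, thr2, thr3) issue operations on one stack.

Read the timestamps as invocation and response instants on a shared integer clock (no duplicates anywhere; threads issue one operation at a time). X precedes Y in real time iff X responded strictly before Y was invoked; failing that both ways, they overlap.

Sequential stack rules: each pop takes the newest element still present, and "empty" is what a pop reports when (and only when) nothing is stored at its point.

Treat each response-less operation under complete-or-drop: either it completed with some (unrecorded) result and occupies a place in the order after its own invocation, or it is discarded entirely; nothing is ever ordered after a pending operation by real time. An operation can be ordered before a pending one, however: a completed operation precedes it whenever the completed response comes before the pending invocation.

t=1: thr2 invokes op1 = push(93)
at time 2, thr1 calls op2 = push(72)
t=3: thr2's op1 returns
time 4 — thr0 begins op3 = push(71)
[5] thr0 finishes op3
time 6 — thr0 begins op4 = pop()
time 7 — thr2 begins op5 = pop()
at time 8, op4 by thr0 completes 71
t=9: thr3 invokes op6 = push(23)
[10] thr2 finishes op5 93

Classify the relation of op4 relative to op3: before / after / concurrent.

after

op4 spans [6,8], op3 spans [4,5]
resp(op3)=5 < inv(op4)=6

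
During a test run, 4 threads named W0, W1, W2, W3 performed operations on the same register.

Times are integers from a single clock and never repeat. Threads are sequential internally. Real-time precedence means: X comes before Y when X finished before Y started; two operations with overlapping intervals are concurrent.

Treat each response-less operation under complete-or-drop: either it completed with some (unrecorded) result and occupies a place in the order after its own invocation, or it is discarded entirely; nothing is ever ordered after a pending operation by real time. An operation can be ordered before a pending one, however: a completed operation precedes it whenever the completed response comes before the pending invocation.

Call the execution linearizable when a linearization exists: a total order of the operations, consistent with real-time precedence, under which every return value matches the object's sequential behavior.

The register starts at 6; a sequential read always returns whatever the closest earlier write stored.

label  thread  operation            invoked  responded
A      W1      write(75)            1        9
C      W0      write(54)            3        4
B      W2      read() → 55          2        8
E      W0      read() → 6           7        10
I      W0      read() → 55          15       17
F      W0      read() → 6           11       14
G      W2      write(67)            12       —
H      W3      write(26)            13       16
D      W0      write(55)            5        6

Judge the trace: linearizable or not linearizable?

not linearizable

events 1..9 are fine; event 10 — the response of E at time 10 — makes the prefix non-linearizable
20 orders of the 5 completed register ops respect real time; none is legal
e.g. A, B, C, D, E: illegal at step 2, since B read() → 55 cannot apply there
e.g. A, C, B, D, E: illegal at step 3, since B read() → 55 cannot apply there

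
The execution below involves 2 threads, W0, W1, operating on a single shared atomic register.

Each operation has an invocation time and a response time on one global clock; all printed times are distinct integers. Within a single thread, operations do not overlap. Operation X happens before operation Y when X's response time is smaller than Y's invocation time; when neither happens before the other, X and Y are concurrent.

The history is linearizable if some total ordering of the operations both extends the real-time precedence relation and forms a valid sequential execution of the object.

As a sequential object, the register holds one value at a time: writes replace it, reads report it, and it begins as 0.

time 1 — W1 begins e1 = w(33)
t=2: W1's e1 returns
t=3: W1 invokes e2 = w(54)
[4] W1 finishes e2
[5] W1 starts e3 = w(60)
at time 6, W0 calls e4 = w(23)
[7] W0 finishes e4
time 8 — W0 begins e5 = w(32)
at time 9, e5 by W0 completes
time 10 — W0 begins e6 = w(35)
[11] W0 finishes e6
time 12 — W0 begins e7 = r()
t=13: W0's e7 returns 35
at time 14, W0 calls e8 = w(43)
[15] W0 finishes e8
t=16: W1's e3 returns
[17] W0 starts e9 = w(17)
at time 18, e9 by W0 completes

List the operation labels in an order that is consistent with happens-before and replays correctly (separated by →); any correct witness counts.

step 1: e1 w(33) — value 33
step 2: e2 w(54) — value 54
step 3: e3 w(60) — value 60
step 4: e4 w(23) — value 23
step 5: e5 w(32) — value 32
step 6: e6 w(35) — value 35
step 7: e7 r() → 35 — value 35
step 8: e8 w(43) — value 43
step 9: e9 w(17) — value 17

e1 → e2 → e3 → e4 → e5 → e6 → e7 → e8 → e9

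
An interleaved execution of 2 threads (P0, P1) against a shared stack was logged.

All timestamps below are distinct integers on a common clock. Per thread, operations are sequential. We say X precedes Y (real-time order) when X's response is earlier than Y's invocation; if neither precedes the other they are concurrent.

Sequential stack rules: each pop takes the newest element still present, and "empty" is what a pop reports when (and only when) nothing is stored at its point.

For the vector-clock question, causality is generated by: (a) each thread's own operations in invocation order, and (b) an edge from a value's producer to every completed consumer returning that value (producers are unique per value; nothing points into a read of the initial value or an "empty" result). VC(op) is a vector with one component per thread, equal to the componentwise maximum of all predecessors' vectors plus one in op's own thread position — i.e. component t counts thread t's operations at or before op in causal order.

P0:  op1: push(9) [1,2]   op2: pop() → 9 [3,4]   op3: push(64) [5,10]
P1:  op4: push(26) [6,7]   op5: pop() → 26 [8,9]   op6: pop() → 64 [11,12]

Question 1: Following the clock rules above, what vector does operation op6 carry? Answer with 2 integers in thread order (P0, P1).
Answer: (3, 3)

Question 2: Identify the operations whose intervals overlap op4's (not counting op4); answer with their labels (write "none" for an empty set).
Answer: op3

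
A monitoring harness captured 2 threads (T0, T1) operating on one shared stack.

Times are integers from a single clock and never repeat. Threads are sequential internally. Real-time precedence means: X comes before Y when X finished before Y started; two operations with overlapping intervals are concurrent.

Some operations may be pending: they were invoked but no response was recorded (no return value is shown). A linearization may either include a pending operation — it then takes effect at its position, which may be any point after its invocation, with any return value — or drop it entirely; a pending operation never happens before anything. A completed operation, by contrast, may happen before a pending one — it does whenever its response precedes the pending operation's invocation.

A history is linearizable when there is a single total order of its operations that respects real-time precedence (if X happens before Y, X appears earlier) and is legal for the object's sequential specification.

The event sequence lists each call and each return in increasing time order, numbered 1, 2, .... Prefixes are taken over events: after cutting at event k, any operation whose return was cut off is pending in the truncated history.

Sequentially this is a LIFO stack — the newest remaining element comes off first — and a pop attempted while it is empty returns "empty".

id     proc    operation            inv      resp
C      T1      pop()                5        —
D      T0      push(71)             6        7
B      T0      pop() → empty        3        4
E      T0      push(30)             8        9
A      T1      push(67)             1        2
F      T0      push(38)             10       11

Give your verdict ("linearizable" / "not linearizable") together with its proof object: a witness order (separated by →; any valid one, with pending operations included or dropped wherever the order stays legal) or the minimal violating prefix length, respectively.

not linearizable — minimal violating prefix: 4 events

cut after 3 events: linearizable; cut after 4 events (B responds, time 4): not linearizable
exhaustive check: the 2 completed stack ops admit one real-time order; illegal
sample order A, B stalls at step 2 — B pop() → empty has no legal effect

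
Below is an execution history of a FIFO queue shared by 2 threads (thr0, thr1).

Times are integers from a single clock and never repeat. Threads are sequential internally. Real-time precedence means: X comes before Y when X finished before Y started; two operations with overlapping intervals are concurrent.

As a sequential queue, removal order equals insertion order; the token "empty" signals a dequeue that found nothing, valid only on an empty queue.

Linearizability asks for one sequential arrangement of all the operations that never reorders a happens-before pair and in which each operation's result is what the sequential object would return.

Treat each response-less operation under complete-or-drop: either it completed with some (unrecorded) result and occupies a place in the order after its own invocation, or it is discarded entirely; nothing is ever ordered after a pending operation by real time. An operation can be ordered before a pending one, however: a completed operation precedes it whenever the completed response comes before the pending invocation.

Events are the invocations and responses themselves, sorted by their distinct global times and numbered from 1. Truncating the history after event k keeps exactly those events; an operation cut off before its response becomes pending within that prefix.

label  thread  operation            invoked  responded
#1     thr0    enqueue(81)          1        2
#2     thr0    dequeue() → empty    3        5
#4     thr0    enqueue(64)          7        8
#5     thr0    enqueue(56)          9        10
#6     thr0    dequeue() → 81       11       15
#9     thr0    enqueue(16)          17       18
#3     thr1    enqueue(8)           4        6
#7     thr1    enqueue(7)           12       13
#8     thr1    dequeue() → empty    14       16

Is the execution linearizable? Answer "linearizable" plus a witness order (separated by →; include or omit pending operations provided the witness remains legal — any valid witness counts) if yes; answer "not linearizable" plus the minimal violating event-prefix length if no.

events 1..4 are fine; event 5 — the response of #2 at time 5 — makes the prefix non-linearizable
the sole real-time-consistent order of 2 completed operations fails the FIFO queue replay
every completion of the 1 pending operation (#3) was checked; none linearizes
e.g. #1, #2 (pending dropped): illegal at step 2, since #2 dequeue() → empty cannot apply there

not linearizable — minimal violating prefix: 5 events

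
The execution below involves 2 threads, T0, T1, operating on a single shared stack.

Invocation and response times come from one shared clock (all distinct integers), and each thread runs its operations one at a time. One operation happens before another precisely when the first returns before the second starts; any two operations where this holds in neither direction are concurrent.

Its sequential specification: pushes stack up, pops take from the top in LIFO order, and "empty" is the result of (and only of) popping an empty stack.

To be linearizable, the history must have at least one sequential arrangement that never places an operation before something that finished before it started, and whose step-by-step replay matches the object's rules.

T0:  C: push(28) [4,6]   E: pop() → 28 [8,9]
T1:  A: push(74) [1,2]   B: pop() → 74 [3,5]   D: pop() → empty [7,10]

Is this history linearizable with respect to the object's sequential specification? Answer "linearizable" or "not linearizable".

witness order: A, B, C, E, D
step 1: A push(74) — stack <74>
step 2: B pop() → 74 — stack <>
step 3: C push(28) — stack <28>
step 4: E pop() → 28 — stack <>
step 5: D pop() → empty — stack <>

linearizable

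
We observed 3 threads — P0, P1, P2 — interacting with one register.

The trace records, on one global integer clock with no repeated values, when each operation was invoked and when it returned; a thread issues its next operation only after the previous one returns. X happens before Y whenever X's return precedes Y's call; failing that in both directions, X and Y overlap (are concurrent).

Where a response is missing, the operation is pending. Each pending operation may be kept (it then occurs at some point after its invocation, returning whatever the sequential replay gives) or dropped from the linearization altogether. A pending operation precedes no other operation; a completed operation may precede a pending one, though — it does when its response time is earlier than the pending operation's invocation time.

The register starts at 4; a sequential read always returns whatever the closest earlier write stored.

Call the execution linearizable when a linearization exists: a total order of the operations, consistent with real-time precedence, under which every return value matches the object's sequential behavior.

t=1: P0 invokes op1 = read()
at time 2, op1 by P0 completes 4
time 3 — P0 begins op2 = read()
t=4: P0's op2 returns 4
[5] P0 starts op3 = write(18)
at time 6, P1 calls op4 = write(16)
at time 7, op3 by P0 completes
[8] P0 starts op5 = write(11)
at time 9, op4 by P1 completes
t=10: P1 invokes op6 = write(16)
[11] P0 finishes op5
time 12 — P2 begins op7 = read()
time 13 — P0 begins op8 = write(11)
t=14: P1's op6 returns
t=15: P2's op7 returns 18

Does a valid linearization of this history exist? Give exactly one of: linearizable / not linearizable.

the violation lands at event 15, op7's response at time 15: events 1..14 linearize, events 1..15 do not
8 orders of the 7 completed register ops respect real time; none is legal
no escape via the 1 pending operation (op8): every completion choice fails
sample order op1, op2, op3, op4, op5, op6, op7 (pending dropped) stalls at step 7 — op7 read() → 18 has no legal effect
sample order op1, op2, op3, op4, op5, op7, op6 (pending dropped) stalls at step 6 — op7 read() → 18 has no legal effect

not linearizable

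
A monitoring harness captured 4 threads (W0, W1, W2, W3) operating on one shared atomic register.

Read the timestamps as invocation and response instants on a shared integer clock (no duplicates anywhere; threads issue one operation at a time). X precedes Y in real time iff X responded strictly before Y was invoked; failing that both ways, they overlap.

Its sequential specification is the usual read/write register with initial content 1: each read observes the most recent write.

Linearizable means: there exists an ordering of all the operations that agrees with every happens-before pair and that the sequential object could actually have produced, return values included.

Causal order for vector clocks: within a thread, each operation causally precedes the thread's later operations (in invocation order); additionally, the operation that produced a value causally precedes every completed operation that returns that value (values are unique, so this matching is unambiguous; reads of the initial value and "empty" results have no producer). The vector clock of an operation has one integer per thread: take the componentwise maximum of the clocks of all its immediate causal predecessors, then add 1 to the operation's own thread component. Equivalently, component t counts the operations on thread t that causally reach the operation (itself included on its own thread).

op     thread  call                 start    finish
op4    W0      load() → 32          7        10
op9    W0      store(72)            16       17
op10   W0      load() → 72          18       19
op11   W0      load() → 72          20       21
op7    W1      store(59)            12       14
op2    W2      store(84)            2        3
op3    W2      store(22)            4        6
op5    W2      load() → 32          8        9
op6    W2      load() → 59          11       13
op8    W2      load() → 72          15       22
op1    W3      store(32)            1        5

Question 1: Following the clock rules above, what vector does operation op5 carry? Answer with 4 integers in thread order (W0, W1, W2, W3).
Answer: (0, 0, 3, 1)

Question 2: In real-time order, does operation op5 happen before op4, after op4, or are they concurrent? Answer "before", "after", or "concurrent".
Answer: concurrent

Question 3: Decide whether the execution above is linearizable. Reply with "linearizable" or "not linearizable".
linearizable

a witness: op2, op3, op1, op4, op5, op7, op6, op9, op8, op10, op11
1. op2 store(84), leaving value 84
2. op3 store(22), leaving value 22
3. op1 store(32), leaving value 32
4. op4 load() → 32, leaving value 32
5. op5 load() → 32, leaving value 32
6. op7 store(59), leaving value 59
7. op6 load() → 59, leaving value 59
8. op9 store(72), leaving value 72
9. op8 load() → 72, leaving value 72
10. op10 load() → 72, leaving value 72
11. op11 load() → 72, leaving value 72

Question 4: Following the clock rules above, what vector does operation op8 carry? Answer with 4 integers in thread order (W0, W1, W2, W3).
Answer: (2, 1, 5, 1)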